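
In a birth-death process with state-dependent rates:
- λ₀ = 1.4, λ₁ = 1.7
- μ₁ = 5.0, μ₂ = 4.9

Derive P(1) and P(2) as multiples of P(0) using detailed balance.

Balance equations:
State 0: λ₀P₀ = μ₁P₁ → P₁ = (λ₀/μ₁)P₀ = (1.4/5.0)P₀ = 0.2800P₀
State 1: P₂ = (λ₀λ₁)/(μ₁μ₂)P₀ = (1.4×1.7)/(5.0×4.9)P₀ = 0.09714P₀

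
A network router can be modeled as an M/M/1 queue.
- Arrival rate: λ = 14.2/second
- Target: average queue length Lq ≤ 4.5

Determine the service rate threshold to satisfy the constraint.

For M/M/1: Lq = λ²/(μ(μ-λ))
Need Lq ≤ 4.5, i.e. μ(μ-λ) ≥ λ²/4.5
μ² - 14.2μ - 201.64/4.5 ≥ 0  →  μ² - 14.2μ - 44.8089 ≥ 0
Quadratic formula (positive root): μ = [λ + √(λ² + 4×44.8089)]/2
Discriminant: 201.64 + 4×44.8089 = 380.8756, √380.8756 = 19.5160
μ ≥ (14.2 + 19.5160)/2 = 16.8580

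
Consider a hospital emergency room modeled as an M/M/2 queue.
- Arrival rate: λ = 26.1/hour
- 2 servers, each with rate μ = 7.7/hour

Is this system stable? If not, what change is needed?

Stability requires ρ = λ/(cμ) < 1
ρ = 26.1/(2 × 7.7) = 26.1/15.40 = 1.6948
Since 1.6948 ≥ 1, the system is UNSTABLE.
Need c > λ/μ = 26.1/7.7 = 3.39.
Minimum servers needed: c = 4.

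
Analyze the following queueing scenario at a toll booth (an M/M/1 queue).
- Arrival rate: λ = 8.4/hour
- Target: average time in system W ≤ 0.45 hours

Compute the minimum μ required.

For M/M/1: W = 1/(μ-λ)
Need W ≤ 0.45, so 1/(μ-λ) ≤ 0.45
μ - λ ≥ 1/0.45 = 2.2222
μ ≥ 8.4 + 2.2222 = 10.6222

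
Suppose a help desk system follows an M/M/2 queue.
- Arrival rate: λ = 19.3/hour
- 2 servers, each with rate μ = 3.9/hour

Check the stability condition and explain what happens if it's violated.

Stability requires ρ = λ/(cμ) < 1
ρ = 19.3/(2 × 3.9) = 19.3/7.80 = 2.4744
Since 2.4744 ≥ 1, the system is UNSTABLE.
Need c > λ/μ = 19.3/3.9 = 4.95.
Minimum servers needed: c = 5.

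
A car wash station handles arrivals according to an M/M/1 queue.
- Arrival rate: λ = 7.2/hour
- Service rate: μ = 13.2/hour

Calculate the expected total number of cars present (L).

ρ = λ/μ = 7.2/13.2 = 0.5455
For M/M/1: L = λ/(μ-λ)
L = 7.2/(13.2-7.2) = 7.2/6.00
L = 1.2000 cars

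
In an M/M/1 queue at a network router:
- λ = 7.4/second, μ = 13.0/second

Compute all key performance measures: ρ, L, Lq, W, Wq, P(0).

Step 1: ρ = λ/μ = 7.4/13.0 = 0.5692
Step 2: L = λ/(μ-λ) = 7.4/5.60 = 1.3214
Step 3: Lq = λ²/(μ(μ-λ)) = 54.76/(13.0×5.60) = 0.7522
Step 4: W = 1/(μ-λ) = 1/5.60 = 0.17857
Step 5: Wq = λ/(μ(μ-λ)) = 7.4/(13.0×5.60) = 0.1016
Step 6: P(0) = 1-ρ = 0.4308
Verify: L = λW = 7.4×0.17857 = 1.3214 ✔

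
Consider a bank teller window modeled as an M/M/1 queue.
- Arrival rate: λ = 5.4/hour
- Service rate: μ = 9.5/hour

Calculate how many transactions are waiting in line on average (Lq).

ρ = λ/μ = 5.4/9.5 = 0.5684
For M/M/1: Lq = λ²/(μ(μ-λ))
Lq = 29.16/(9.5 × 4.10)
Lq = 0.7487 transactions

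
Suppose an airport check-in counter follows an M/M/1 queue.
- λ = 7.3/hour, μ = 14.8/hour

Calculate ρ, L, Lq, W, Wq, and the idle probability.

Step 1: ρ = λ/μ = 7.3/14.8 = 0.4932
Step 2: L = λ/(μ-λ) = 7.3/7.50 = 0.9733
Step 3: Lq = λ²/(μ(μ-λ)) = 53.29/(14.8×7.50) = 0.4801
Step 4: W = 1/(μ-λ) = 1/7.50 = 0.13333
Step 5: Wq = λ/(μ(μ-λ)) = 7.3/(14.8×7.50) = 0.06577
Step 6: P(0) = 1-ρ = 0.5068
Verify: L = λW = 7.3×0.13333 = 0.9733 ✔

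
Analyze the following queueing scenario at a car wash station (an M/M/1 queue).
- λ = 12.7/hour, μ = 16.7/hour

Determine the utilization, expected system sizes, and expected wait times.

Step 1: ρ = λ/μ = 12.7/16.7 = 0.7605
Step 2: L = λ/(μ-λ) = 12.7/4.00 = 3.1750
Step 3: Lq = λ²/(μ(μ-λ)) = 161.29/(16.7×4.00) = 2.4145
Step 4: W = 1/(μ-λ) = 1/4.00 = 0.2500
Step 5: Wq = λ/(μ(μ-λ)) = 12.7/(16.7×4.00) = 0.1901
Step 6: P(0) = 1-ρ = 0.2395
Verify: L = λW = 12.7×0.2500 = 3.1750 ✔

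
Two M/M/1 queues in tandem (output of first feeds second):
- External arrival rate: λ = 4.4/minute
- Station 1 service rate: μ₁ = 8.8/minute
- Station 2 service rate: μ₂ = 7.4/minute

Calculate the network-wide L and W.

By Jackson's theorem, each station behaves as independent M/M/1.
Station 1: ρ₁ = 4.4/8.8 = 0.5000, L₁ = ρ₁/(1-ρ₁) = λ/(μ₁-λ) = 4.4/4.40 = 1.0000
Station 2: ρ₂ = 4.4/7.4 = 0.5946, L₂ = ρ₂/(1-ρ₂) = λ/(μ₂-λ) = 4.4/3.00 = 1.4667
Total: L = L₁ + L₂ = 1.0000 + 1.4667 = 2.4667
W = L/λ = 2.4667/4.4 = 0.5606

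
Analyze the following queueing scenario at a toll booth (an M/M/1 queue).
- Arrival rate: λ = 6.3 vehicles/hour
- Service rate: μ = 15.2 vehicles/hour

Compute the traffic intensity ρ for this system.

Server utilization: ρ = λ/μ
ρ = 6.3/15.2 = 0.4145
The server is busy 41.45% of the time.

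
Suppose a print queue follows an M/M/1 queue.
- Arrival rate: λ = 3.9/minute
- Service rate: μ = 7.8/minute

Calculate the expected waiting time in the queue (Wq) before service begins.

First, compute utilization: ρ = λ/μ = 3.9/7.8 = 0.5000
For M/M/1: Wq = λ/(μ(μ-λ))
Wq = 3.9/(7.8 × (7.8-3.9))
Wq = 3.9/(7.8 × 3.90)
Wq = 0.1282 minutes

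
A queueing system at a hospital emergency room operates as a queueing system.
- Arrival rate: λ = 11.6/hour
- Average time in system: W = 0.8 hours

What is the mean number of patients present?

Little's Law: L = λW
L = 11.6 × 0.8 = 9.2800 patients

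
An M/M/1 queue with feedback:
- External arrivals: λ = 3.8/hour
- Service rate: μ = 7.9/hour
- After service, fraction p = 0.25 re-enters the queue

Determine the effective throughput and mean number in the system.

Effective arrival rate: λ_eff = λ/(1-p) = 3.8/(1-0.25) = 3.8/0.75 = 5.0667
ρ = λ_eff/μ = 5.0667/7.9 = 0.64135
L = ρ/(1-ρ) = 0.64135/(1-0.64135) = 1.7882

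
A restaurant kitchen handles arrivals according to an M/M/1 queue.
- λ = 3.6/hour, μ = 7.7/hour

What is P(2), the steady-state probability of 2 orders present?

ρ = λ/μ = 3.6/7.7 = 0.4675
P(n) = (1-ρ)ρⁿ
P(2) = (1-0.4675) × 0.4675^2
P(2) = 0.5325 × 0.2186
P(2) = 0.1164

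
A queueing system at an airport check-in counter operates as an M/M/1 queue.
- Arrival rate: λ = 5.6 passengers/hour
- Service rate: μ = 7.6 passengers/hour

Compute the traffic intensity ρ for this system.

Server utilization: ρ = λ/μ
ρ = 5.6/7.6 = 0.7368
The server is busy 73.68% of the time.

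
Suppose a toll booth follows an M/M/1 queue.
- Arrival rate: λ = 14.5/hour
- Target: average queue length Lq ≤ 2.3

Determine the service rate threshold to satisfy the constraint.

For M/M/1: Lq = λ²/(μ(μ-λ))
Need Lq ≤ 2.3, i.e. μ(μ-λ) ≥ λ²/2.3
μ² - 14.5μ - 210.25/2.3 ≥ 0  →  μ² - 14.5μ - 91.41304 ≥ 0
Quadratic formula (positive root): μ = [λ + √(λ² + 4×91.41304)]/2
Discriminant: 210.25 + 4×91.41304 = 575.9022, √575.9022 = 23.9980
μ ≥ (14.5 + 23.9980)/2 = 19.2490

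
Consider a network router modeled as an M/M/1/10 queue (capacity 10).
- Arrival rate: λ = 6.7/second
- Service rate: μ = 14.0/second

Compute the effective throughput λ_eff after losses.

ρ = λ/μ = 6.7/14.0 = 0.47857
P₀ = (1-ρ)/(1-ρ^(K+1)) = (1-0.47857)/(1-0.47857^11) = 0.5214/0.9997 = 0.5216
P_K = P₀×ρ^K = 0.5216 × 0.47857^10 = 0.5216 × 0.0006302 = 0.0003287
λ_eff = λ(1-P_K) = 6.7 × (1 - 0.0003287) = 6.7 × 0.99967 = 6.6978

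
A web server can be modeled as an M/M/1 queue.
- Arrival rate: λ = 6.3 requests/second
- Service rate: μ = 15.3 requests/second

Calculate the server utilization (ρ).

Server utilization: ρ = λ/μ
ρ = 6.3/15.3 = 0.4118
The server is busy 41.18% of the time.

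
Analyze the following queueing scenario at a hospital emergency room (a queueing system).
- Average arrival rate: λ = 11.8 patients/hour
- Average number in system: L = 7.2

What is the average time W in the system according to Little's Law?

Little's Law: L = λW, so W = L/λ
W = 7.2/11.8 = 0.6102 hours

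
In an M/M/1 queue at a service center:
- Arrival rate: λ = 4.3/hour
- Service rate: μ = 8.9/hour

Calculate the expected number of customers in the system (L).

ρ = λ/μ = 4.3/8.9 = 0.4831
For M/M/1: L = λ/(μ-λ)
L = 4.3/(8.9-4.3) = 4.3/4.60
L = 0.9348 customers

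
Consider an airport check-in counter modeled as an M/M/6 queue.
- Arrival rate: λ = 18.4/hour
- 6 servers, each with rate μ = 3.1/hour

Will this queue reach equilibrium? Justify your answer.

Stability requires ρ = λ/(cμ) < 1
ρ = 18.4/(6 × 3.1) = 18.4/18.60 = 0.9892
Since 0.9892 < 1, the system is STABLE.
The servers are busy 98.92% of the time.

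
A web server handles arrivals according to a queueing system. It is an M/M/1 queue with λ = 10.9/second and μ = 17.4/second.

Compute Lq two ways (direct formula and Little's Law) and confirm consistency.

Method 1 (direct): Lq = λ²/(μ(μ-λ)) = 118.81/(17.4 × 6.50) = 1.0505

Method 2 (Little's Law):
W = 1/(μ-λ) = 1/6.50 = 0.153846
Wq = W - 1/μ = 0.153846 - 0.0574713 = 0.096375
Lq = λWq = 10.9 × 0.096375 = 1.0505 ✔ (matches Method 1)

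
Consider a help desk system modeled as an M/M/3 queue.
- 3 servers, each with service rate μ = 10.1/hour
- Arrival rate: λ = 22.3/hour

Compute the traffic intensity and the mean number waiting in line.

Traffic intensity: ρ = λ/(cμ) = 22.3/(3×10.1) = 0.7360
Since ρ = 0.7360 < 1, system is stable.
Offered load a = λ/μ = cρ = 22.3/10.1 = 2.2079
P₀ = [ Σₙ₌₀^2 aⁿ/n! + a^3/(3!(1-ρ)) ]⁻¹
Σ = a^0/0! + a^1/1! + a^2/2! = 1.0000 + 2.2079 + 2.4375 = 5.6454
a^3/(3!(1-ρ)) = 10.7634/(6 × 0.264026) = 6.7944
P₀ = 1/(5.6454 + 6.7944) = 0.08039
Lq = P₀·a^3·ρ / (3!(1-ρ)²) = 0.080387 × 10.7634 × 0.73597 / (6 × 0.069710) = 1.5225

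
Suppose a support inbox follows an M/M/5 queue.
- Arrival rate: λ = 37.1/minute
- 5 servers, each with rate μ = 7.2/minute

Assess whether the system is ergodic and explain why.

Stability requires ρ = λ/(cμ) < 1
ρ = 37.1/(5 × 7.2) = 37.1/36.00 = 1.0306
Since 1.0306 ≥ 1, the system is UNSTABLE.
Need c > λ/μ = 37.1/7.2 = 5.15.
Minimum servers needed: c = 6.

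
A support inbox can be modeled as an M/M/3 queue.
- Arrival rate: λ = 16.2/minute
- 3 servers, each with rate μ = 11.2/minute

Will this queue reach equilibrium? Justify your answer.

Stability requires ρ = λ/(cμ) < 1
ρ = 16.2/(3 × 11.2) = 16.2/33.60 = 0.4821
Since 0.4821 < 1, the system is STABLE.
The servers are busy 48.21% of the time.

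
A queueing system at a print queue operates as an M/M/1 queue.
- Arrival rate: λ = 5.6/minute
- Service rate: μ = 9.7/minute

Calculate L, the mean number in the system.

ρ = λ/μ = 5.6/9.7 = 0.5773
For M/M/1: L = λ/(μ-λ)
L = 5.6/(9.7-5.6) = 5.6/4.10
L = 1.3659 jobs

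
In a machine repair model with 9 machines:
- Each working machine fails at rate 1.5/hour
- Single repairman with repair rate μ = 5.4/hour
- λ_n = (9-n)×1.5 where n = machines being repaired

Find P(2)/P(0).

P(2)/P(0) = ∏_{i=0}^{2-1} λ_i/μ_{i+1}
= (9-0)×1.5/5.4 × (9-1)×1.5/5.4
= 5.5556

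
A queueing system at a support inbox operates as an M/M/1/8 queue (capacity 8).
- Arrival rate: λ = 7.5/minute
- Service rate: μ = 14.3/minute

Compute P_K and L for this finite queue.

ρ = λ/μ = 7.5/14.3 = 0.524476
P₀ = (1-ρ)/(1-ρ^(K+1)) = (1-0.524476)/(1-0.524476^9) = 0.47552/0.99700 = 0.4770
P_K = P₀×ρ^K = 0.4770 × 0.524476^8 = 0.4770 × 0.005725 = 0.002731
Blocking probability P_8 = 0.002731 (0.27%)
L = ρ[1 - (K+1)ρ^K + Kρ^(K+1)] / [(1-ρ)(1-ρ^(K+1))]
L = 0.524476 × (1 - 9×0.005725 + 8×0.003003) / ((1 - 0.524476) × (1 - 0.003003)) = 1.0758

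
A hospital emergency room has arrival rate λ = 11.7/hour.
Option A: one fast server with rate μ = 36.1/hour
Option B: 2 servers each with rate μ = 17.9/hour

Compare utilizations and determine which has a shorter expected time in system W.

Option A: single server μ = 36.1 (M/M/1)
  ρ_A = 11.7/36.1 = 0.3241
  W_A = 1/(μ-λ) = 1/(36.1-11.7) = 1/24.40 = 0.04098

Option B: 2 servers μ = 17.9 (M/M/2)
  ρ_B = λ/(cμ) = 11.7/(2×17.9) = 0.3268
  Offered load a = λ/μ = cρ = 11.7/17.9 = 0.6536
  P₀ = [ Σₙ₌₀^1 aⁿ/n! + a^2/(2!(1-ρ)) ]⁻¹
  Σ = a^0/0! + a^1/1! = 1.0000 + 0.6536 = 1.6536
  a^2/(2!(1-ρ)) = 0.4272/(2 × 0.6732) = 0.3173
  P₀ = 1/(1.6536 + 0.3173) = 0.5074
  Lq = P₀·a^2·ρ / (2!(1-ρ)²) = 0.50737 × 0.42723 × 0.32682 / (2 × 0.45318) = 0.07816
  Wq_B = Lq/λ = 0.07816/11.7 = 0.006680
  W_B = Wq_B + 1/μ = 0.006680 + 0.05587 = 0.06255

Since W_A = 0.04098 < W_B = 0.06255, Option A (single fast server) has the shorter time in system.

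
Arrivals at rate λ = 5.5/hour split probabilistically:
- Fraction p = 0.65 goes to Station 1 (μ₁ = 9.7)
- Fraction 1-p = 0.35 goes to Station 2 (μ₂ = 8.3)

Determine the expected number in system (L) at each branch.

Effective rates: λ₁ = 5.5×0.65 = 3.575, λ₂ = 5.5×0.35 = 1.925
Station 1: ρ₁ = 3.575/9.7 = 0.36856, L₁ = ρ₁/(1-ρ₁) = 0.36856/(1-0.36856) = 0.5837
Station 2: ρ₂ = 1.925/8.3 = 0.23193, L₂ = ρ₂/(1-ρ₂) = 0.23193/(1-0.23193) = 0.3020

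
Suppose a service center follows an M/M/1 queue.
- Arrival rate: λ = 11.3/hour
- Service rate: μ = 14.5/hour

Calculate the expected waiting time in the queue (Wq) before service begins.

First, compute utilization: ρ = λ/μ = 11.3/14.5 = 0.7793
For M/M/1: Wq = λ/(μ(μ-λ))
Wq = 11.3/(14.5 × (14.5-11.3))
Wq = 11.3/(14.5 × 3.20)
Wq = 0.2435 hours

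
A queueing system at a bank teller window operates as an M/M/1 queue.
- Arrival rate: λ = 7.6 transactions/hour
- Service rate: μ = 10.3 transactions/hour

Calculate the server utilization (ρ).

Server utilization: ρ = λ/μ
ρ = 7.6/10.3 = 0.7379
The server is busy 73.79% of the time.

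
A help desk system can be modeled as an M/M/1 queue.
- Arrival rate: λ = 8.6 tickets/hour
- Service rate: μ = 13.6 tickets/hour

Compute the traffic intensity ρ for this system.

Server utilization: ρ = λ/μ
ρ = 8.6/13.6 = 0.6324
The server is busy 63.24% of the time.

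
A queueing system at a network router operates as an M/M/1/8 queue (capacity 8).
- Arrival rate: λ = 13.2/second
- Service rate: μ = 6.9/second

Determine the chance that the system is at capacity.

ρ = λ/μ = 13.2/6.9 = 1.91304
P₀ = (1-ρ)/(1-ρ^(K+1)) = (1-1.91304)/(1-1.91304^9) = -0.9130/-342.1756 = 0.002668
P_K = P₀×ρ^K = 0.0026683 × 1.91304^8 = 0.0026683 × 179.3876 = 0.4787
Blocking probability = 47.87%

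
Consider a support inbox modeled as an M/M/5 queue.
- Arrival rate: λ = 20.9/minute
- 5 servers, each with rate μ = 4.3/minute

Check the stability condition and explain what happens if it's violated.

Stability requires ρ = λ/(cμ) < 1
ρ = 20.9/(5 × 4.3) = 20.9/21.50 = 0.9721
Since 0.9721 < 1, the system is STABLE.
The servers are busy 97.21% of the time.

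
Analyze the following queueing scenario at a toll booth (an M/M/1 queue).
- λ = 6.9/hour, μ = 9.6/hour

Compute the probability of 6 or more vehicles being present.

ρ = λ/μ = 6.9/9.6 = 0.7188
P(N ≥ n) = ρⁿ
P(N ≥ 6) = 0.7188^6
P(N ≥ 6) = 0.1379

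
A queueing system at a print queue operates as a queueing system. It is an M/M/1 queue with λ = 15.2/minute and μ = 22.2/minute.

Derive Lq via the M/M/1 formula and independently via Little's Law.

Method 1 (direct): Lq = λ²/(μ(μ-λ)) = 231.04/(22.2 × 7.00) = 1.4867

Method 2 (Little's Law):
W = 1/(μ-λ) = 1/7.00 = 0.14286
Wq = W - 1/μ = 0.14286 - 0.045045 = 0.09781
Lq = λWq = 15.2 × 0.09781 = 1.4867 ✔ (matches Method 1)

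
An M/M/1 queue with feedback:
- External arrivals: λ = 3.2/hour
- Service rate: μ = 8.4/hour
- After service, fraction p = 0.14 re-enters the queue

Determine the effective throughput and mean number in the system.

Effective arrival rate: λ_eff = λ/(1-p) = 3.2/(1-0.14) = 3.2/0.86 = 3.72093
ρ = λ_eff/μ = 3.72093/8.4 = 0.44297
L = ρ/(1-ρ) = 0.44297/(1-0.44297) = 0.7952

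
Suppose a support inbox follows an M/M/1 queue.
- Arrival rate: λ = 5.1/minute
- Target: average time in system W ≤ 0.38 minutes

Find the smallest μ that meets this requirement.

For M/M/1: W = 1/(μ-λ)
Need W ≤ 0.38, so 1/(μ-λ) ≤ 0.38
μ - λ ≥ 1/0.38 = 2.6316
μ ≥ 5.1 + 2.6316 = 7.7316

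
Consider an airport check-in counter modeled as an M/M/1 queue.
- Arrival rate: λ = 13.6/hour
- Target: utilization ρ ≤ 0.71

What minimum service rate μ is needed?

ρ = λ/μ, so μ = λ/ρ
μ ≥ 13.6/0.71 = 19.1549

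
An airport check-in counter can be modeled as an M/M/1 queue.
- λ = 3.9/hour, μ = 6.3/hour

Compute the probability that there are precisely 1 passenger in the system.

ρ = λ/μ = 3.9/6.3 = 0.6190
P(n) = (1-ρ)ρⁿ
P(1) = (1-0.6190) × 0.6190^1
P(1) = 0.3810 × 0.6190
P(1) = 0.2358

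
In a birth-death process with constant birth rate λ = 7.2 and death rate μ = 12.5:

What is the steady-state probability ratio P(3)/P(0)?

For constant rates: P(n)/P(0) = (λ/μ)^n
P(3)/P(0) = (7.2/12.5)^3 = 0.5760^3 = 0.1911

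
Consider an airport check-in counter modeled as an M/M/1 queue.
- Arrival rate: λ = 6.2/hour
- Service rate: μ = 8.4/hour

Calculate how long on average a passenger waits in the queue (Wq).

First, compute utilization: ρ = λ/μ = 6.2/8.4 = 0.7381
For M/M/1: Wq = λ/(μ(μ-λ))
Wq = 6.2/(8.4 × (8.4-6.2))
Wq = 6.2/(8.4 × 2.20)
Wq = 0.3355 hours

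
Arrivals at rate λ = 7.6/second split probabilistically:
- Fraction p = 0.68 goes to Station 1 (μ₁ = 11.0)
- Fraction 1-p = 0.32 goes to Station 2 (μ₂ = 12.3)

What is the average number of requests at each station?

Effective rates: λ₁ = 7.6×0.68 = 5.168, λ₂ = 7.6×0.32 = 2.432
Station 1: ρ₁ = 5.168/11.0 = 0.4698, L₁ = ρ₁/(1-ρ₁) = 0.4698/(1-0.4698) = 0.8861
Station 2: ρ₂ = 2.432/12.3 = 0.197724, L₂ = ρ₂/(1-ρ₂) = 0.197724/(1-0.197724) = 0.2465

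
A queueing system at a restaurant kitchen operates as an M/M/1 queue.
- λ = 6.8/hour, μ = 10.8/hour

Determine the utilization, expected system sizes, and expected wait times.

Step 1: ρ = λ/μ = 6.8/10.8 = 0.6296
Step 2: L = λ/(μ-λ) = 6.8/4.00 = 1.7000
Step 3: Lq = λ²/(μ(μ-λ)) = 46.24/(10.8×4.00) = 1.0704
Step 4: W = 1/(μ-λ) = 1/4.00 = 0.2500
Step 5: Wq = λ/(μ(μ-λ)) = 6.8/(10.8×4.00) = 0.1574
Step 6: P(0) = 1-ρ = 0.3704
Verify: L = λW = 6.8×0.2500 = 1.7000 ✔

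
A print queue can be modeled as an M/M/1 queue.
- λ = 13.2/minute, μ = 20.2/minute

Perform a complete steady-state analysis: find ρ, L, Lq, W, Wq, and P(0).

Step 1: ρ = λ/μ = 13.2/20.2 = 0.6535
Step 2: L = λ/(μ-λ) = 13.2/7.00 = 1.8857
Step 3: Lq = λ²/(μ(μ-λ)) = 174.24/(20.2×7.00) = 1.2322
Step 4: W = 1/(μ-λ) = 1/7.00 = 0.142857
Step 5: Wq = λ/(μ(μ-λ)) = 13.2/(20.2×7.00) = 0.09335
Step 6: P(0) = 1-ρ = 0.3465
Verify: L = λW = 13.2×0.142857 = 1.8857 ✔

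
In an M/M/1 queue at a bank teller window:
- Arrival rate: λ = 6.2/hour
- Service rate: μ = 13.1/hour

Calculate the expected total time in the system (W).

First, compute utilization: ρ = λ/μ = 6.2/13.1 = 0.4733
For M/M/1: W = 1/(μ-λ)
W = 1/(13.1-6.2) = 1/6.90
W = 0.1449 hours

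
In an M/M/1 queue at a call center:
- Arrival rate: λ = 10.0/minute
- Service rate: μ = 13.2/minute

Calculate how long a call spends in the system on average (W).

First, compute utilization: ρ = λ/μ = 10.0/13.2 = 0.7576
For M/M/1: W = 1/(μ-λ)
W = 1/(13.2-10.0) = 1/3.20
W = 0.3125 minutes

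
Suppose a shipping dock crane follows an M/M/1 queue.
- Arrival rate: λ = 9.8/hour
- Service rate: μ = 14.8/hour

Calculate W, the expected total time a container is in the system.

First, compute utilization: ρ = λ/μ = 9.8/14.8 = 0.6622
For M/M/1: W = 1/(μ-λ)
W = 1/(14.8-9.8) = 1/5.00
W = 0.2000 hours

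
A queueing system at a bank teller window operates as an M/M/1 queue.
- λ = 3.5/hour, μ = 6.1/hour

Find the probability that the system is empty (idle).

ρ = λ/μ = 3.5/6.1 = 0.5738
P(0) = 1 - ρ = 1 - 0.5738 = 0.4262
The server is idle 42.62% of the time.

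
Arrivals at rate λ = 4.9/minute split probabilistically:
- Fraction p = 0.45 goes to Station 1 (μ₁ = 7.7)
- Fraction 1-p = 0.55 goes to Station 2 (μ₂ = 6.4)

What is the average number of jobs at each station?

Effective rates: λ₁ = 4.9×0.45 = 2.205, λ₂ = 4.9×0.55 = 2.695
Station 1: ρ₁ = 2.205/7.7 = 0.2864, L₁ = ρ₁/(1-ρ₁) = 0.2864/(1-0.2864) = 0.4013
Station 2: ρ₂ = 2.695/6.4 = 0.4211, L₂ = ρ₂/(1-ρ₂) = 0.4211/(1-0.4211) = 0.7274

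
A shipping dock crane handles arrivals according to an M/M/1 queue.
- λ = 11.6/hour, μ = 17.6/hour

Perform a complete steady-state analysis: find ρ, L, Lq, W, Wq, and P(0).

Step 1: ρ = λ/μ = 11.6/17.6 = 0.6591
Step 2: L = λ/(μ-λ) = 11.6/6.00 = 1.9333
Step 3: Lq = λ²/(μ(μ-λ)) = 134.56/(17.6×6.00) = 1.2742
Step 4: W = 1/(μ-λ) = 1/6.00 = 0.166667
Step 5: Wq = λ/(μ(μ-λ)) = 11.6/(17.6×6.00) = 0.1098
Step 6: P(0) = 1-ρ = 0.3409
Verify: L = λW = 11.6×0.166667 = 1.9333 ✔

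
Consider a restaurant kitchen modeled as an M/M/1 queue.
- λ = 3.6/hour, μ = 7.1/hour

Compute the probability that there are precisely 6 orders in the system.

ρ = λ/μ = 3.6/7.1 = 0.50704
P(n) = (1-ρ)ρⁿ
P(6) = (1-0.50704) × 0.50704^6
P(6) = 0.492960 × 0.0169923
P(6) = 0.008377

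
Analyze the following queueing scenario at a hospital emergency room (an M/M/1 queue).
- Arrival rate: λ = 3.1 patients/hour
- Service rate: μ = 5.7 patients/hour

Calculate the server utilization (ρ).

Server utilization: ρ = λ/μ
ρ = 3.1/5.7 = 0.5439
The server is busy 54.39% of the time.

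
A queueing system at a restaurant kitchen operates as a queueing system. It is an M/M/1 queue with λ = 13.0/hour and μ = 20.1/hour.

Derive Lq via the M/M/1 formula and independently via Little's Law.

Method 1 (direct): Lq = λ²/(μ(μ-λ)) = 169.00/(20.1 × 7.10) = 1.1842

Method 2 (Little's Law):
W = 1/(μ-λ) = 1/7.10 = 0.140845
Wq = W - 1/μ = 0.140845 - 0.0497512 = 0.09109
Lq = λWq = 13.0 × 0.09109 = 1.1842 ✔ (matches Method 1)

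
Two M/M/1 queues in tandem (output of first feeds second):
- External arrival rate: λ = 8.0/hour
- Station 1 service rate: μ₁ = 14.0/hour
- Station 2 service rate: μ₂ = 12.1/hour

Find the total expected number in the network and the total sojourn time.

By Jackson's theorem, each station behaves as independent M/M/1.
Station 1: ρ₁ = 8.0/14.0 = 0.5714, L₁ = ρ₁/(1-ρ₁) = λ/(μ₁-λ) = 8.0/6.00 = 1.333333
Station 2: ρ₂ = 8.0/12.1 = 0.6612, L₂ = ρ₂/(1-ρ₂) = λ/(μ₂-λ) = 8.0/4.10 = 1.951220
Total: L = L₁ + L₂ = 1.333333 + 1.951220 = 3.2846
W = L/λ = 3.2846/8.0 = 0.4106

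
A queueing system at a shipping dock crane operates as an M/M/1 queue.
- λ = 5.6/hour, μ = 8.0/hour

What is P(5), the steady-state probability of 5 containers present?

ρ = λ/μ = 5.6/8.0 = 0.7000
P(n) = (1-ρ)ρⁿ
P(5) = (1-0.7000) × 0.7000^5
P(5) = 0.30000 × 0.16807
P(5) = 0.05042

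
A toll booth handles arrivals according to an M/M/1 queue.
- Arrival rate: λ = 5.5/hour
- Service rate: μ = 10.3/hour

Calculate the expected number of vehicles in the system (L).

ρ = λ/μ = 5.5/10.3 = 0.5340
For M/M/1: L = λ/(μ-λ)
L = 5.5/(10.3-5.5) = 5.5/4.80
L = 1.1458 vehicles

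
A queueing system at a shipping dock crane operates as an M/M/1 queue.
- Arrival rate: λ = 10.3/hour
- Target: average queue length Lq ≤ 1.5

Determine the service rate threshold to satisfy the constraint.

For M/M/1: Lq = λ²/(μ(μ-λ))
Need Lq ≤ 1.5, i.e. μ(μ-λ) ≥ λ²/1.5
μ² - 10.3μ - 106.09/1.5 ≥ 0  →  μ² - 10.3μ - 70.72667 ≥ 0
Quadratic formula (positive root): μ = [λ + √(λ² + 4×70.72667)]/2
Discriminant: 106.09 + 4×70.72667 = 388.9967, √388.9967 = 19.7230
μ ≥ (10.3 + 19.7230)/2 = 15.0115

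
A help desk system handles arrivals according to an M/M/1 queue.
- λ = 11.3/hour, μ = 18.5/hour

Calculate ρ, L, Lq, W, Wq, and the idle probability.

Step 1: ρ = λ/μ = 11.3/18.5 = 0.6108
Step 2: L = λ/(μ-λ) = 11.3/7.20 = 1.5694
Step 3: Lq = λ²/(μ(μ-λ)) = 127.69/(18.5×7.20) = 0.9586
Step 4: W = 1/(μ-λ) = 1/7.20 = 0.138889
Step 5: Wq = λ/(μ(μ-λ)) = 11.3/(18.5×7.20) = 0.08483
Step 6: P(0) = 1-ρ = 0.3892
Verify: L = λW = 11.3×0.138889 = 1.5694 ✔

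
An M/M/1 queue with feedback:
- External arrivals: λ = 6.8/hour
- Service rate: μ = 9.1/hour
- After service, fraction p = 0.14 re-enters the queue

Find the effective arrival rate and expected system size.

Effective arrival rate: λ_eff = λ/(1-p) = 6.8/(1-0.14) = 6.8/0.86 = 7.90698
ρ = λ_eff/μ = 7.90698/9.1 = 0.868899
L = ρ/(1-ρ) = 0.868899/(1-0.868899) = 6.6277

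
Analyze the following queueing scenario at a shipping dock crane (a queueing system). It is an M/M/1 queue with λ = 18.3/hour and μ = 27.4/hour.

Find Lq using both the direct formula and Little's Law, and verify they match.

Method 1 (direct): Lq = λ²/(μ(μ-λ)) = 334.89/(27.4 × 9.10) = 1.3431

Method 2 (Little's Law):
W = 1/(μ-λ) = 1/9.10 = 0.10989
Wq = W - 1/μ = 0.10989 - 0.036496 = 0.073394
Lq = λWq = 18.3 × 0.073394 = 1.3431 ✔ (matches Method 1)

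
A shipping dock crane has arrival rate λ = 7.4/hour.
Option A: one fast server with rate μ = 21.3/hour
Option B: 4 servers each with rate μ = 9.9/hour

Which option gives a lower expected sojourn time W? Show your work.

Option A: single server μ = 21.3 (M/M/1)
  ρ_A = 7.4/21.3 = 0.3474
  W_A = 1/(μ-λ) = 1/(21.3-7.4) = 1/13.90 = 0.07194

Option B: 4 servers μ = 9.9 (M/M/4)
  ρ_B = λ/(cμ) = 7.4/(4×9.9) = 0.1869
  Offered load a = λ/μ = cρ = 7.4/9.9 = 0.7475
  P₀ = [ Σₙ₌₀^3 aⁿ/n! + a^4/(4!(1-ρ)) ]⁻¹
  Σ = a^0/0! + a^1/1! + a^2/2! + a^3/3! = 1.0000 + 0.74747 + 0.27936 + 0.069605 = 2.0964
  a^4/(4!(1-ρ)) = 0.3122/(24 × 0.8131) = 0.01600
  P₀ = 1/(2.0964 + 0.01600) = 0.4734
  Lq = P₀·a^4·ρ / (4!(1-ρ)²) = 0.47339 × 0.31217 × 0.18687 / (24 × 0.66118) = 0.001740
  Wq_B = Lq/λ = 0.0017402/7.4 = 0.0002352
  W_B = Wq_B + 1/μ = 0.0002352 + 0.1010 = 0.1012

Since W_A = 0.07194 < W_B = 0.1012, Option A (single fast server) has the shorter time in system.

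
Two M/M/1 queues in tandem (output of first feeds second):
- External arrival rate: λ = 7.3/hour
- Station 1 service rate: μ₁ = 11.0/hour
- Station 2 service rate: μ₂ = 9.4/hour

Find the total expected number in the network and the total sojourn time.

By Jackson's theorem, each station behaves as independent M/M/1.
Station 1: ρ₁ = 7.3/11.0 = 0.6636, L₁ = ρ₁/(1-ρ₁) = λ/(μ₁-λ) = 7.3/3.70 = 1.9730
Station 2: ρ₂ = 7.3/9.4 = 0.7766, L₂ = ρ₂/(1-ρ₂) = λ/(μ₂-λ) = 7.3/2.10 = 3.4762
Total: L = L₁ + L₂ = 1.9730 + 3.4762 = 5.4492
W = L/λ = 5.4492/7.3 = 0.7465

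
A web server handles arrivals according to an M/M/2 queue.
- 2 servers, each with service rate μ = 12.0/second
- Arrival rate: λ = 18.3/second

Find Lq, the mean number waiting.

Traffic intensity: ρ = λ/(cμ) = 18.3/(2×12.0) = 0.7625
Since ρ = 0.7625 < 1, system is stable.
Offered load a = λ/μ = cρ = 18.3/12.0 = 1.5250
P₀ = [ Σₙ₌₀^1 aⁿ/n! + a^2/(2!(1-ρ)) ]⁻¹
Σ = a^0/0! + a^1/1! = 1.0000 + 1.5250 = 2.5250
a^2/(2!(1-ρ)) = 2.32563/(2 × 0.237500) = 4.8961
P₀ = 1/(2.5250 + 4.8961) = 0.1348
Lq = P₀·a^2·ρ / (2!(1-ρ)²) = 0.134752 × 2.32563 × 0.762500 / (2 × 0.0564062) = 2.1182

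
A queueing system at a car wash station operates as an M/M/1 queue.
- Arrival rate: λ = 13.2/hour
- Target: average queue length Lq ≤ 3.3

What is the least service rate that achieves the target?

For M/M/1: Lq = λ²/(μ(μ-λ))
Need Lq ≤ 3.3, i.e. μ(μ-λ) ≥ λ²/3.3
μ² - 13.2μ - 174.24/3.3 ≥ 0  →  μ² - 13.2μ - 52.8000 ≥ 0
Quadratic formula (positive root): μ = [λ + √(λ² + 4×52.8000)]/2
Discriminant: 174.24 + 4×52.8000 = 385.4400, √385.4400 = 19.6326
μ ≥ (13.2 + 19.6326)/2 = 16.4163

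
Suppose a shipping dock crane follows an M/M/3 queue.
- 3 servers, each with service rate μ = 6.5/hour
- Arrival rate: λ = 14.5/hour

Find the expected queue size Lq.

Traffic intensity: ρ = λ/(cμ) = 14.5/(3×6.5) = 0.7436
Since ρ = 0.7436 < 1, system is stable.
Offered load a = λ/μ = cρ = 14.5/6.5 = 2.2308
P₀ = [ Σₙ₌₀^2 aⁿ/n! + a^3/(3!(1-ρ)) ]⁻¹
Σ = a^0/0! + a^1/1! + a^2/2! = 1.00000 + 2.23077 + 2.48817 = 5.7189
a^3/(3!(1-ρ)) = 11.1010/(6 × 0.25641) = 7.2157
P₀ = 1/(5.7189 + 7.2157) = 0.07731
Lq = P₀·a^3·ρ / (3!(1-ρ)²) = 0.077312 × 11.1010 × 0.74359 / (6 × 0.065746) = 1.6178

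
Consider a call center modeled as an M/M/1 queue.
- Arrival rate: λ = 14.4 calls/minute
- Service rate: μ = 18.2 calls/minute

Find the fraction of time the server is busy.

Server utilization: ρ = λ/μ
ρ = 14.4/18.2 = 0.7912
The server is busy 79.12% of the time.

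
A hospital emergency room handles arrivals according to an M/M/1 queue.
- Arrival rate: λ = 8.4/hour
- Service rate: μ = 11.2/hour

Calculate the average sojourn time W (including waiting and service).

First, compute utilization: ρ = λ/μ = 8.4/11.2 = 0.7500
For M/M/1: W = 1/(μ-λ)
W = 1/(11.2-8.4) = 1/2.80
W = 0.3571 hours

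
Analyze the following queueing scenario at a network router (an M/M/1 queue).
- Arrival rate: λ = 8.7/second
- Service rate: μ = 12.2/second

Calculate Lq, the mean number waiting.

ρ = λ/μ = 8.7/12.2 = 0.7131
For M/M/1: Lq = λ²/(μ(μ-λ))
Lq = 75.69/(12.2 × 3.50)
Lq = 1.7726 packets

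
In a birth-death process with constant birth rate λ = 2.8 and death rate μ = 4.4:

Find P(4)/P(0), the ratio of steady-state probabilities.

For constant rates: P(n)/P(0) = (λ/μ)^n
P(4)/P(0) = (2.8/4.4)^4 = 0.6364^4 = 0.1640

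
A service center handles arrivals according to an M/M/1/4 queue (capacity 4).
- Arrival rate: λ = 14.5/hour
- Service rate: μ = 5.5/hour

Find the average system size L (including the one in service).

ρ = λ/μ = 14.5/5.5 = 2.6364
P₀ = (1-ρ)/(1-ρ^(K+1)) = (1-2.6364)/(1-2.6364^5) = -1.6364/-126.3669 = 0.01295
P_K = P₀×ρ^K = 0.01295 × 2.6364^4 = 0.01295 × 48.3109 = 0.6256
L = ρ[1 - (K+1)ρ^K + Kρ^(K+1)] / [(1-ρ)(1-ρ^(K+1))]
L = 2.6364 × (1 - 5×48.3109 + 4×127.3669) / ((1 - 2.6364) × (1 - 127.3669)) = 3.4285 customers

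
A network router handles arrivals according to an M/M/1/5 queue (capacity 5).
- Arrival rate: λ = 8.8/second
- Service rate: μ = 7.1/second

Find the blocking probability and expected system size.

ρ = λ/μ = 8.8/7.1 = 1.23944
P₀ = (1-ρ)/(1-ρ^(K+1)) = (1-1.23944)/(1-1.23944^6) = -0.23944/-2.6254 = 0.09120
P_K = P₀×ρ^K = 0.09120 × 1.23944^5 = 0.09120 × 2.9250 = 0.2668
Blocking probability P_5 = 0.2668 (26.68%)
L = ρ[1 - (K+1)ρ^K + Kρ^(K+1)] / [(1-ρ)(1-ρ^(K+1))]
L = 1.23944 × (1 - 6×2.92501 + 5×3.62538) / ((1 - 1.23944) × (1 - 3.62538)) = 3.1090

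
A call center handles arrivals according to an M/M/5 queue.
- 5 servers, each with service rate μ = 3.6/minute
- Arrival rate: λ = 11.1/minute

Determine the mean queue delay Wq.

Traffic intensity: ρ = λ/(cμ) = 11.1/(5×3.6) = 0.6167
Since ρ = 0.6167 < 1, system is stable.
Offered load a = λ/μ = cρ = 11.1/3.6 = 3.0833
P₀ = [ Σₙ₌₀^4 aⁿ/n! + a^5/(5!(1-ρ)) ]⁻¹
Σ = a^0/0! + a^1/1! + a^2/2! + a^3/3! + a^4/4! = 1.0000 + 3.0833 + 4.7535 + 4.8855 + 3.7659 = 17.4882
a^5/(5!(1-ρ)) = 278.6778/(120 × 0.383333) = 6.0582
P₀ = 1/(17.4882 + 6.0582) = 0.04247
Lq = P₀·a^5·ρ / (5!(1-ρ)²) = 0.042469 × 278.6778 × 0.61667 / (120 × 0.14694) = 0.4139
Wq = Lq/λ = 0.4139/11.1 = 0.03729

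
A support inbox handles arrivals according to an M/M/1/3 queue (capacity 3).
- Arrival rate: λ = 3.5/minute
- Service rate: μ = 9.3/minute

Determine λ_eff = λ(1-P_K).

ρ = λ/μ = 3.5/9.3 = 0.37634
P₀ = (1-ρ)/(1-ρ^(K+1)) = (1-0.37634)/(1-0.37634^4) = 0.62366/0.97994 = 0.6364
P_K = P₀×ρ^K = 0.6364 × 0.37634^3 = 0.6364 × 0.05330 = 0.03392
λ_eff = λ(1-P_K) = 3.5 × (1 - 0.03392) = 3.5 × 0.9661 = 3.3813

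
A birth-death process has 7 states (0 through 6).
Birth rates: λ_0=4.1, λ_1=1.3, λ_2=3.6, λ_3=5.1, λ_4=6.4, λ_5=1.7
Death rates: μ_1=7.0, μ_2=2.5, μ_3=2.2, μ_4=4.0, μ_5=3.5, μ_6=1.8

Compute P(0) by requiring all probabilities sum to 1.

Ratios P(n)/P(0) = (λ₀···λₙ₋₁)/(μ₁···μₙ):
P(1)/P(0) = (4.1)/(7.0) = 0.5857
P(2)/P(0) = (4.1×1.3)/(7.0×2.5) = 0.3046
P(3)/P(0) = (4.1×1.3×3.6)/(7.0×2.5×2.2) = 0.4984
P(4)/P(0) = (4.1×1.3×3.6×5.1)/(7.0×2.5×2.2×4.0) = 0.6354
P(5)/P(0) = (4.1×1.3×3.6×5.1×6.4)/(7.0×2.5×2.2×4.0×3.5) = 1.1620
P(6)/P(0) = (4.1×1.3×3.6×5.1×6.4×1.7)/(7.0×2.5×2.2×4.0×3.5×1.8) = 1.0974

Normalization: ∑ P(n) = 1
P(0) × (1.0000 + 0.5857 + 0.3046 + 0.4984 + 0.6354 + 1.1620 + 1.0974) = 1
P(0) × 5.2835 = 1
P(0) = 1/5.2835 = 0.1893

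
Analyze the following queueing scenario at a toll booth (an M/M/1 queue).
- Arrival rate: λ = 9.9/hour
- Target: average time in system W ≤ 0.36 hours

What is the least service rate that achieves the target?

For M/M/1: W = 1/(μ-λ)
Need W ≤ 0.36, so 1/(μ-λ) ≤ 0.36
μ - λ ≥ 1/0.36 = 2.7778
μ ≥ 9.9 + 2.7778 = 12.6778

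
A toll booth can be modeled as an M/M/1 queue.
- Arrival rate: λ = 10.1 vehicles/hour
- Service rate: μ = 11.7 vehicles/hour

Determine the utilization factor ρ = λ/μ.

Server utilization: ρ = λ/μ
ρ = 10.1/11.7 = 0.8632
The server is busy 86.32% of the time.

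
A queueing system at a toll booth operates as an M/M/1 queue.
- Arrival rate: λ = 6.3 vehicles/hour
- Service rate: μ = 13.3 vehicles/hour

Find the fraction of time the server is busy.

Server utilization: ρ = λ/μ
ρ = 6.3/13.3 = 0.4737
The server is busy 47.37% of the time.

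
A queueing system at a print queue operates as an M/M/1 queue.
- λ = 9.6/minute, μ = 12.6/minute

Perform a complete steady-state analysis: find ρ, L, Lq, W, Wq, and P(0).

Step 1: ρ = λ/μ = 9.6/12.6 = 0.7619
Step 2: L = λ/(μ-λ) = 9.6/3.00 = 3.2000
Step 3: Lq = λ²/(μ(μ-λ)) = 92.16/(12.6×3.00) = 2.4381
Step 4: W = 1/(μ-λ) = 1/3.00 = 0.33333
Step 5: Wq = λ/(μ(μ-λ)) = 9.6/(12.6×3.00) = 0.2540
Step 6: P(0) = 1-ρ = 0.2381
Verify: L = λW = 9.6×0.33333 = 3.2000 ✔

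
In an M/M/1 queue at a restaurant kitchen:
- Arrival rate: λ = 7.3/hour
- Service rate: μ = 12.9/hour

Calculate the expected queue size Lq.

ρ = λ/μ = 7.3/12.9 = 0.5659
For M/M/1: Lq = λ²/(μ(μ-λ))
Lq = 53.29/(12.9 × 5.60)
Lq = 0.7377 orders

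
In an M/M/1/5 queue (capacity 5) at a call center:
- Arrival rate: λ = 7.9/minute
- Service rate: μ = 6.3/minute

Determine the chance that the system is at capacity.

ρ = λ/μ = 7.9/6.3 = 1.25397
P₀ = (1-ρ)/(1-ρ^(K+1)) = (1-1.25397)/(1-1.25397^6) = -0.25397/-2.8880 = 0.08794
P_K = P₀×ρ^K = 0.08794 × 1.25397^5 = 0.08794 × 3.1005 = 0.2727
Blocking probability = 27.27%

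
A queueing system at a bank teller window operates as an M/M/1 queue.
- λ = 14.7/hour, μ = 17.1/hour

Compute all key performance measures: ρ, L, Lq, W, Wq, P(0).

Step 1: ρ = λ/μ = 14.7/17.1 = 0.8596
Step 2: L = λ/(μ-λ) = 14.7/2.40 = 6.1250
Step 3: Lq = λ²/(μ(μ-λ)) = 216.09/(17.1×2.40) = 5.2654
Step 4: W = 1/(μ-λ) = 1/2.40 = 0.41667
Step 5: Wq = λ/(μ(μ-λ)) = 14.7/(17.1×2.40) = 0.3582
Step 6: P(0) = 1-ρ = 0.1404
Verify: L = λW = 14.7×0.41667 = 6.1250 ✔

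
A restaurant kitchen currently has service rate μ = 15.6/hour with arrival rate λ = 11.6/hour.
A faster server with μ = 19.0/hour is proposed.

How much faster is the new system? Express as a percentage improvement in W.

System 1: ρ₁ = 11.6/15.6 = 0.7436, W₁ = 1/(15.6-11.6) = 0.250000
System 2: ρ₂ = 11.6/19.0 = 0.6105, W₂ = 1/(19.0-11.6) = 0.135135
Improvement: (W₁-W₂)/W₁ = (0.250000-0.135135)/0.250000 = 45.95%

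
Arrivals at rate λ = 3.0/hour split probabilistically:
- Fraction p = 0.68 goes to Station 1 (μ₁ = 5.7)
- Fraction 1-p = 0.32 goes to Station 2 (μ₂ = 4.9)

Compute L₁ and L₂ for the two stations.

Effective rates: λ₁ = 3.0×0.68 = 2.04, λ₂ = 3.0×0.32 = 0.96
Station 1: ρ₁ = 2.04/5.7 = 0.3579, L₁ = ρ₁/(1-ρ₁) = 0.3579/(1-0.3579) = 0.5574
Station 2: ρ₂ = 0.96/4.9 = 0.19592, L₂ = ρ₂/(1-ρ₂) = 0.19592/(1-0.19592) = 0.2437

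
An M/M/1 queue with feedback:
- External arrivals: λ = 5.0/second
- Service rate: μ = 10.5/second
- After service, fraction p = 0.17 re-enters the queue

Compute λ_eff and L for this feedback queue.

Effective arrival rate: λ_eff = λ/(1-p) = 5.0/(1-0.17) = 5.0/0.83 = 6.0241
ρ = λ_eff/μ = 6.0241/10.5 = 0.57372
L = ρ/(1-ρ) = 0.57372/(1-0.57372) = 1.3459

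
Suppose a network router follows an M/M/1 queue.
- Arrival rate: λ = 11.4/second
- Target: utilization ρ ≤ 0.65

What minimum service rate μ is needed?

ρ = λ/μ, so μ = λ/ρ
μ ≥ 11.4/0.65 = 17.5385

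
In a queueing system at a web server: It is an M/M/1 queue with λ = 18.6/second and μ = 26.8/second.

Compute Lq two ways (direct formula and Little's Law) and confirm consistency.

Method 1 (direct): Lq = λ²/(μ(μ-λ)) = 345.96/(26.8 × 8.20) = 1.5743

Method 2 (Little's Law):
W = 1/(μ-λ) = 1/8.20 = 0.12195
Wq = W - 1/μ = 0.12195 - 0.037313 = 0.08464
Lq = λWq = 18.6 × 0.08464 = 1.5743 ✔ (matches Method 1)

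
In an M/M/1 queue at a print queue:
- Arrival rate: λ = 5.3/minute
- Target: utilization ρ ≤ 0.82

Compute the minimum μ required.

ρ = λ/μ, so μ = λ/ρ
μ ≥ 5.3/0.82 = 6.4634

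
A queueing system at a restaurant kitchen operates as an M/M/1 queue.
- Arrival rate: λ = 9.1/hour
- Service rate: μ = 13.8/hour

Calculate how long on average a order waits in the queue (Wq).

First, compute utilization: ρ = λ/μ = 9.1/13.8 = 0.6594
For M/M/1: Wq = λ/(μ(μ-λ))
Wq = 9.1/(13.8 × (13.8-9.1))
Wq = 9.1/(13.8 × 4.70)
Wq = 0.1403 hours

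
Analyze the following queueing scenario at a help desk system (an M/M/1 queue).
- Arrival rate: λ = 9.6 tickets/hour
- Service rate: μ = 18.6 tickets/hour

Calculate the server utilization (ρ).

Server utilization: ρ = λ/μ
ρ = 9.6/18.6 = 0.5161
The server is busy 51.61% of the time.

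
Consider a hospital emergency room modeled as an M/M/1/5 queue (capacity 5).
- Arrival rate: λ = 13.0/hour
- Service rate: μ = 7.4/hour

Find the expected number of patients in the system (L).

ρ = λ/μ = 13.0/7.4 = 1.75676
P₀ = (1-ρ)/(1-ρ^(K+1)) = (1-1.75676)/(1-1.75676^6) = -0.7568/-28.3951 = 0.02665
P_K = P₀×ρ^K = 0.02665 × 1.75676^5 = 0.02665 × 16.7326 = 0.4459
L = ρ[1 - (K+1)ρ^K + Kρ^(K+1)] / [(1-ρ)(1-ρ^(K+1))]
L = 1.75676 × (1 - 6×16.7326 + 5×29.3951) / ((1 - 1.75676) × (1 - 29.3951)) = 3.8899 patients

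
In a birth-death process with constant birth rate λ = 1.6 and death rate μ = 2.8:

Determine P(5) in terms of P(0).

For constant rates: P(n)/P(0) = (λ/μ)^n
P(5)/P(0) = (1.6/2.8)^5 = 0.57143^5 = 0.06093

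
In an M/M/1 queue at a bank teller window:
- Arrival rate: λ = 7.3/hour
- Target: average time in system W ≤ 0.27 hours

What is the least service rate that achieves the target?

For M/M/1: W = 1/(μ-λ)
Need W ≤ 0.27, so 1/(μ-λ) ≤ 0.27
μ - λ ≥ 1/0.27 = 3.7037
μ ≥ 7.3 + 3.7037 = 11.0037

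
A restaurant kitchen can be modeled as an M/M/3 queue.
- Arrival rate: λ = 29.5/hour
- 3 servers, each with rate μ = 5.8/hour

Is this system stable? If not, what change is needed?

Stability requires ρ = λ/(cμ) < 1
ρ = 29.5/(3 × 5.8) = 29.5/17.40 = 1.6954
Since 1.6954 ≥ 1, the system is UNSTABLE.
Need c > λ/μ = 29.5/5.8 = 5.09.
Minimum servers needed: c = 6.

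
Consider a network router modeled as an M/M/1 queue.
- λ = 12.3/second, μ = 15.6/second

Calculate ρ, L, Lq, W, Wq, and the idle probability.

Step 1: ρ = λ/μ = 12.3/15.6 = 0.7885
Step 2: L = λ/(μ-λ) = 12.3/3.30 = 3.7273
Step 3: Lq = λ²/(μ(μ-λ)) = 151.29/(15.6×3.30) = 2.9388
Step 4: W = 1/(μ-λ) = 1/3.30 = 0.30303
Step 5: Wq = λ/(μ(μ-λ)) = 12.3/(15.6×3.30) = 0.2389
Step 6: P(0) = 1-ρ = 0.2115
Verify: L = λW = 12.3×0.30303 = 3.7273 ✔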